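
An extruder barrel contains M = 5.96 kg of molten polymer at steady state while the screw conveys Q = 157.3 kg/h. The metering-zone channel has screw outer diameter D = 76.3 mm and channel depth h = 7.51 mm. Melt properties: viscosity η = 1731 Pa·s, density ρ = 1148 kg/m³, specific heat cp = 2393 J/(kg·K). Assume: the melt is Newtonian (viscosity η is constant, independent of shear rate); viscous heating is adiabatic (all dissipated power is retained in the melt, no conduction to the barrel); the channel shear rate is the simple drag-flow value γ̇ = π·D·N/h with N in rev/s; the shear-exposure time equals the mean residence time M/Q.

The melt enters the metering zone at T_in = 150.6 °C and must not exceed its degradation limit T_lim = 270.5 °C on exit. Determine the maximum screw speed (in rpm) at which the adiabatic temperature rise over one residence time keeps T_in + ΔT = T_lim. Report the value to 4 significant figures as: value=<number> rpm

Throughput in SI: Q_s = 157.3 kg/h ÷ 3600 s/h = 0.0436944 kg/s
t_res = M / Q_s = 5.96 / 0.0436944 = 136.402 s
Geometry in SI: D = 76.3 mm → 0.0763 m, h = 7.51 mm → 0.00751 m
ΔT_a = T_lim − T_in = 270.5 − 150.6 = 119.9 K
Invert ΔT = ηγ̇²t_res/(ρcp) for γ̇: γ̇_max² = ΔT_a ρ cp / (η t_res) = 119.9·1148·2393 / (1731·136.402) = 1395.04 s⁻²
γ̇_max = √1395.04 = 37.3502 s⁻¹
Solve γ̇ = πDN/h for N: N_max = γ̇_max·h/(π·D) = 37.3502 × 0.00751 / (π × 0.0763) = 1.1702 rev/s = 70.2118 rpm

value=70.21 rpm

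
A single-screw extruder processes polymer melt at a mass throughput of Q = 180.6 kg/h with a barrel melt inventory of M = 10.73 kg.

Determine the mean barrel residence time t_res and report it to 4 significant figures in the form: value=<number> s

value=213.9 s

Q_s = Q / 3600 = 180.6 / 3600 = 0.0501667 kg/s
t_res = M / Q_s = 10.73 / 0.0501667 = 213.887 s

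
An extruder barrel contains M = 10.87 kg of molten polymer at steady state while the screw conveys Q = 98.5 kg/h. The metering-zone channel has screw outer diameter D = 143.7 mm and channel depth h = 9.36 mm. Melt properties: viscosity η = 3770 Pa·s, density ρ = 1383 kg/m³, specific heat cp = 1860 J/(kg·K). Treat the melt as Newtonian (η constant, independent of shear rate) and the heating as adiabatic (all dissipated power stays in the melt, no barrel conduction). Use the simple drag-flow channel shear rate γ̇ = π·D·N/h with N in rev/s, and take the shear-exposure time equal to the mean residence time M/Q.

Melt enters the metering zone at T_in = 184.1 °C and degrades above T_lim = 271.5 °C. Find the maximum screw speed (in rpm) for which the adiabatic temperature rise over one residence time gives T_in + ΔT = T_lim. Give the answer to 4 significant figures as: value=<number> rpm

Q_s = Q / 3600 = 98.5 / 3600 = 0.0273611 kg/s
t_res = M / Q_s = 10.87 ÷ 0.0273611 = 397.279 s
Convert to metres: D = 0.1437 m, h = 0.00936 m
ΔT_a = T_lim − T_in = 271.5 °C − 184.1 °C = 87.4 K
γ̇_max² = ΔT_a·ρ·cp/(η·t_res) = 87.4·1383·1860/(3770·397.279) = 150.11 s⁻²
γ̇_max = sqrt(150.11) = 12.2519 s⁻¹
N_max = γ̇_max h / (πD) = 12.2519·0.00936/(π·0.1437) = 0.254024 rev/s → ×60 = 15.2414 rpm

value=15.24 rpm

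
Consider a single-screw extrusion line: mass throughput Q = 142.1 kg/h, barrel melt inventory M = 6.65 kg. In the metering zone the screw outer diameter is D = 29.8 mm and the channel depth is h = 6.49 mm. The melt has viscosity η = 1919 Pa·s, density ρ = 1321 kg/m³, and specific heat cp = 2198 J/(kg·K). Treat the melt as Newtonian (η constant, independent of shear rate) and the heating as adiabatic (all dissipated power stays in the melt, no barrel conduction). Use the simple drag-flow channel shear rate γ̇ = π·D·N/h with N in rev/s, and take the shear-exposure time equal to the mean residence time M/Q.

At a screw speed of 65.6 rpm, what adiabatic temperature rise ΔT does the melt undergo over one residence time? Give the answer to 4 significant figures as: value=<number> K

value=27.70 K

Q_s = Q / 3600 = 142.1 / 3600 = 0.0394722 kg/s
Mean residence time: t_res = M/Q_s = 6.65 kg / 0.0394722 kg/s = 168.473 s
Geometry in metres: D = 29.8 mm → 0.0298 m, h = 6.49 mm → 0.00649 m; screw speed N = 65.6 rpm = 1.09333 rev/s
γ̇ = π D N / h = (π)(0.0298)(1.09333) / 0.00649 = 15.7715 s⁻¹
Adiabatic rise: ΔT = η γ̇² t_res / (ρ cp) = 1919·(15.7715)²·168.473 / (1321·2198) = 27.6964 K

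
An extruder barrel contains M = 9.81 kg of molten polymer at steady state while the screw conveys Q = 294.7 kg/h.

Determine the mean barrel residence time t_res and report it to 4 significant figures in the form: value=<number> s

value=119.8 s

Throughput in SI: Q_s = 294.7 kg/h ÷ 3600 s/h = 0.0818611 kg/s
t_res = M / Q_s = 9.81 ÷ 0.0818611 = 119.837 s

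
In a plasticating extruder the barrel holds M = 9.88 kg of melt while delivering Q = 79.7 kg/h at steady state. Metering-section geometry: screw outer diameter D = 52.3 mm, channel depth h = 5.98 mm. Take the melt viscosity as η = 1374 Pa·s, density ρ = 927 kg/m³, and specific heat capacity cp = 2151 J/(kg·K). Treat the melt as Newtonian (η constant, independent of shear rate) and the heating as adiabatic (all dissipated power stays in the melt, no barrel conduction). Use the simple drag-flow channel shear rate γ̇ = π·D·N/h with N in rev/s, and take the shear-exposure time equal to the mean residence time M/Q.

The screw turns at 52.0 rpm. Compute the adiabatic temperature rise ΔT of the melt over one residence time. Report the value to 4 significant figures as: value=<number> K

value=174.4 K

Throughput in SI: Q_s = 79.7 kg/h ÷ 3600 s/h = 0.0221389 kg/s
t_res = M / Q_s = 9.88 ÷ 0.0221389 = 446.274 s
Geometry in metres: D = 52.3 mm → 0.0523 m, h = 5.98 mm → 0.00598 m; screw speed N = 52.0 rpm = 0.866667 rev/s
Shear rate: γ̇ = πDN/h = π·0.0523·0.866667/0.00598 = 23.8124 s⁻¹
ΔT = η·γ̇²·t_res/(ρ·cp) = [1374 × 23.8124² × 446.274] / [927 × 2151] = 174.37 K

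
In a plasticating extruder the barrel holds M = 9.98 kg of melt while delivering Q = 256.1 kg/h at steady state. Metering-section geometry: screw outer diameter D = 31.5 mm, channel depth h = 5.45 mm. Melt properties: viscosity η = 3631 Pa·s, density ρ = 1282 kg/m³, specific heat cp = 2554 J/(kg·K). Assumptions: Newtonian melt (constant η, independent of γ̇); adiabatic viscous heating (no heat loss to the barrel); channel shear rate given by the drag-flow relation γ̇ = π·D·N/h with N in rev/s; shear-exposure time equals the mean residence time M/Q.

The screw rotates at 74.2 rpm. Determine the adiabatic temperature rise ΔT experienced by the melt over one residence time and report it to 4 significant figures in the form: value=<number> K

value=78.45 K

Convert throughput: Q = 256.1 kg/h = 256.1/3600 = 0.0711389 kg/s
t_res = M / Q_s = 9.98 / 0.0711389 = 140.289 s
D = 31.5 mm = 0.0315 m;  h = 5.45 mm = 0.00545 m;  N = 74.2 rpm / 60 = 1.23667 rev/s
γ̇ = π D N / h = (π)(0.0315)(1.23667) / 0.00545 = 22.4552 s⁻¹
Adiabatic rise: ΔT = η γ̇² t_res / (ρ cp) = 3631·(22.4552)²·140.289 / (1282·2554) = 78.4466 K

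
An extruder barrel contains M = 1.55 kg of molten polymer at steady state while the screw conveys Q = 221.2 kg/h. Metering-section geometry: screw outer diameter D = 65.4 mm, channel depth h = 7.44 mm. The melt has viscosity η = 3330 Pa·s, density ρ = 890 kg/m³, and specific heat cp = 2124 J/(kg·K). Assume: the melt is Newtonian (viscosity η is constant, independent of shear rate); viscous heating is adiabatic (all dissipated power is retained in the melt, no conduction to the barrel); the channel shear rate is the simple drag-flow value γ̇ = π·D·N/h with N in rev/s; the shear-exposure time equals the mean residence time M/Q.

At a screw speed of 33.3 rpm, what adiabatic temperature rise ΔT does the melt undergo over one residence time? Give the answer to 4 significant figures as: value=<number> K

value=10.44 K

Throughput in SI: Q_s = 221.2 kg/h ÷ 3600 s/h = 0.0614444 kg/s
t_res = M / Q_s = 1.55 ÷ 0.0614444 = 25.226 s
D = 65.4 mm = 0.0654 m;  h = 7.44 mm = 0.00744 m;  N = 33.3 rpm / 60 = 0.555 rev/s
Shear rate: γ̇ = πDN/h = π·0.0654·0.555/0.00744 = 15.3267 s⁻¹
ΔT = η·γ̇²·t_res/(ρ·cp) = [3330 × 15.3267² × 25.226] / [890 × 2124] = 10.4386 K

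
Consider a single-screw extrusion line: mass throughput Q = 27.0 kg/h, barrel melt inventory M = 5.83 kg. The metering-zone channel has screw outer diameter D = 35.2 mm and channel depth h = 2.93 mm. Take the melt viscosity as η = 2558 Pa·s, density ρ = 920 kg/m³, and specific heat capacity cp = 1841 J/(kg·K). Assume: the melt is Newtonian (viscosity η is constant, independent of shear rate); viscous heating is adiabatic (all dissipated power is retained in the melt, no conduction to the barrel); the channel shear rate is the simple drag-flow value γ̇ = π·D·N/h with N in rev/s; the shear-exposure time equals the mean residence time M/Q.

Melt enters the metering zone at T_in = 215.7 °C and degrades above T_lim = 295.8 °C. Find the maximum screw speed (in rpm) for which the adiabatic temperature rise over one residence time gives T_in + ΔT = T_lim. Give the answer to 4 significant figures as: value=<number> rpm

Q_s = Q / 3600 = 27.0 / 3600 = 0.0075 kg/s
t_res = M / Q_s = 5.83 / 0.0075 = 777.333 s
Geometry in SI: D = 35.2 mm → 0.0352 m, h = 2.93 mm → 0.00293 m
ΔT_a = T_lim − T_in = 295.8 − 215.7 = 80.1 K
γ̇_max² = ΔT_a·ρ·cp/(η·t_res) = 80.1·920·1841/(2558·777.333) = 68.2286 s⁻²
γ̇_max = sqrt(68.2286) = 8.26006 s⁻¹
Solve γ̇ = πDN/h for N: N_max = γ̇_max·h/(π·D) = 8.26006 × 0.00293 / (π × 0.0352) = 0.218856 rev/s = 13.1314 rpm

value=13.13 rpm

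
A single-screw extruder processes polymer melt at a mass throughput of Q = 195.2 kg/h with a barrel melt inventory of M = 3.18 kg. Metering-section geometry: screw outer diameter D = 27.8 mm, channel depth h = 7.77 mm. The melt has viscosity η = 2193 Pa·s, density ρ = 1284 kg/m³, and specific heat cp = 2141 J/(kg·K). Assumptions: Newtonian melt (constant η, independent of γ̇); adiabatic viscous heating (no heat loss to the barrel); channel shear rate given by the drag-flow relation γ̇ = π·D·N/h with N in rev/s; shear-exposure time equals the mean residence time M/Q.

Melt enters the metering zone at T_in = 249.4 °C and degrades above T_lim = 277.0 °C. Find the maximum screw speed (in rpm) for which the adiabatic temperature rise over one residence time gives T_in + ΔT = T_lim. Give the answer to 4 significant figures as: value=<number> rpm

value=129.7 rpm

Q_s = Q / 3600 = 195.2 / 3600 = 0.0542222 kg/s
Mean residence time: t_res = M/Q_s = 3.18 kg / 0.0542222 kg/s = 58.6475 s
D = 27.8 mm = 0.0278 m;  h = 7.77 mm = 0.00777 m
ΔT_a = T_lim − T_in = 277.0 °C − 249.4 °C = 27.6 K
γ̇_max² = ΔT_a·ρ·cp / (η·t_res) = [27.6 × 1284 × 2141] / [2193 × 58.6475] = 589.933 s⁻²
γ̇_max = sqrt(589.933) = 24.2885 s⁻¹
N_max = γ̇_max·h / (π·D) = 24.2885 · 0.00777 / (π · 0.0278) = 2.16086 rev/s = 129.652 rpm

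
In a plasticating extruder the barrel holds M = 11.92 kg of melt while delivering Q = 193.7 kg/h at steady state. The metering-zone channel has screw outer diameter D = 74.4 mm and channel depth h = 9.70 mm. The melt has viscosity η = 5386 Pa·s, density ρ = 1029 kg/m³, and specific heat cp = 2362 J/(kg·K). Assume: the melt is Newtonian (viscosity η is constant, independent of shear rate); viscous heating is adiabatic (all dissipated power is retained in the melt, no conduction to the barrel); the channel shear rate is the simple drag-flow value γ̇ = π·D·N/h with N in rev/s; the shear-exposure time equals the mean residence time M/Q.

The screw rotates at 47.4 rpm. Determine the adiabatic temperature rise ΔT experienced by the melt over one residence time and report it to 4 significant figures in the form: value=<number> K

Convert throughput: Q = 193.7 kg/h = 193.7/3600 = 0.0538056 kg/s
Mean residence time: t_res = M/Q_s = 11.92 kg / 0.0538056 kg/s = 221.538 s
Geometry in metres: D = 74.4 mm → 0.0744 m, h = 9.70 mm → 0.0097 m; screw speed N = 47.4 rpm = 0.79 rev/s
γ̇ = π·D·N / h = π · 0.0744 · 0.79 / 0.0097 = 19.0361 s⁻¹
ΔT = η·γ̇²·t_res/(ρ·cp) = [5386 × 19.0361² × 221.538] / [1029 × 2362] = 177.9 K

value=177.9 K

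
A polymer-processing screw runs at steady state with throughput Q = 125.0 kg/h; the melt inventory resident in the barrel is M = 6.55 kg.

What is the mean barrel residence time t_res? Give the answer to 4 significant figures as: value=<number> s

value=188.6 s

Convert throughput: Q = 125.0 kg/h = 125.0/3600 = 0.0347222 kg/s
t_res = M / Q_s = 6.55 ÷ 0.0347222 = 188.64 s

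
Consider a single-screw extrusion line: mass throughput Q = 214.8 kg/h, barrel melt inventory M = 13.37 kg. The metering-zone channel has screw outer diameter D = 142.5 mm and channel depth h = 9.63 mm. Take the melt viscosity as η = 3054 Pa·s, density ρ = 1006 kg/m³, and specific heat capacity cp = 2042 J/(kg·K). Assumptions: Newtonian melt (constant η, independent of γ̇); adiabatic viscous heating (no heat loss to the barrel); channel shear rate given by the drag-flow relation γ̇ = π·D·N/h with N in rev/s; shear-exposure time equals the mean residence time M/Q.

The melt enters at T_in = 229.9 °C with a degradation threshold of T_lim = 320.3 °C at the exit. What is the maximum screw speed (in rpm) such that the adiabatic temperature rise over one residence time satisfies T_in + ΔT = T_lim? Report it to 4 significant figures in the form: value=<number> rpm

value=21.26 rpm

Convert throughput: Q = 214.8 kg/h = 214.8/3600 = 0.0596667 kg/s
t_res = M / Q_s = 13.37 ÷ 0.0596667 = 224.078 s
Convert to metres: D = 0.1425 m, h = 0.00963 m
ΔT_a = T_lim − T_in = 320.3 °C − 229.9 °C = 90.4 K
γ̇_max² = ΔT_a·ρ·cp / (η·t_res) = [90.4 × 1006 × 2042] / [3054 × 224.078] = 271.365 s⁻²
γ̇_max = sqrt(271.365) = 16.4732 s⁻¹
N_max = γ̇_max h / (πD) = 16.4732·0.00963/(π·0.1425) = 0.354355 rev/s → ×60 = 21.2613 rpm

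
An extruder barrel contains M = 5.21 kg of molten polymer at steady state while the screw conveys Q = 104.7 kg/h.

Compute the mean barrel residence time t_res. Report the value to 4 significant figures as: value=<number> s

value=179.1 s

Throughput in SI: Q_s = 104.7 kg/h ÷ 3600 s/h = 0.0290833 kg/s
Mean residence time: t_res = M/Q_s = 5.21 kg / 0.0290833 kg/s = 179.14 s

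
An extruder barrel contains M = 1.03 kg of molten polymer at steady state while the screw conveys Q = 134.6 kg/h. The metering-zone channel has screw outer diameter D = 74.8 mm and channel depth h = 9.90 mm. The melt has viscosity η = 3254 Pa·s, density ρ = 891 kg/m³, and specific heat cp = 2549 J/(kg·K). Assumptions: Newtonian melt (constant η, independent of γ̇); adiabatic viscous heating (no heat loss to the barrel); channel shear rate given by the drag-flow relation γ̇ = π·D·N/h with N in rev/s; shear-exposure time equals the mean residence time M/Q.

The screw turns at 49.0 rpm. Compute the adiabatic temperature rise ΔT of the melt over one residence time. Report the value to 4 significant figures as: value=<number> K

Throughput in SI: Q_s = 134.6 kg/h ÷ 3600 s/h = 0.0373889 kg/s
t_res = M / Q_s = 1.03 / 0.0373889 = 27.5483 s
Convert to SI: D = 0.0748 m, h = 0.0099 m, N = 49.0/60 = 0.816667 rev/s
γ̇ = π·D·N / h = π · 0.0748 · 0.816667 / 0.0099 = 19.3848 s⁻¹
ΔT = η·γ̇²·t_res/(ρ·cp) = [3254 × 19.3848² × 27.5483] / [891 × 2549] = 14.8316 K

value=14.83 K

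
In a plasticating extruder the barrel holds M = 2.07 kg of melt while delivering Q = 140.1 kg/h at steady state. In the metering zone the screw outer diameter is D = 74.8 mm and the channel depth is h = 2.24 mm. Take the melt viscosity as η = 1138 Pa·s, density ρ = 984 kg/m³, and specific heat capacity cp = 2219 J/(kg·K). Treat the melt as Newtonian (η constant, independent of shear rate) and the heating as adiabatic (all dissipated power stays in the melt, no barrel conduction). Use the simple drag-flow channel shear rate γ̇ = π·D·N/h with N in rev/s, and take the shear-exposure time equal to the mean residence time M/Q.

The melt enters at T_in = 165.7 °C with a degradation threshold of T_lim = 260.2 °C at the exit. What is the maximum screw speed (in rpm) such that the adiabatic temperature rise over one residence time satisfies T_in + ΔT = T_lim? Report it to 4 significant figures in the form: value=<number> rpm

value=33.39 rpm

Convert throughput: Q = 140.1 kg/h = 140.1/3600 = 0.0389167 kg/s
Mean residence time: t_res = M/Q_s = 2.07 kg / 0.0389167 kg/s = 53.1906 s
D = 74.8 mm = 0.0748 m;  h = 2.24 mm = 0.00224 m
ΔT_a = T_lim − T_in = 260.2 °C − 165.7 °C = 94.5 K
γ̇_max² = ΔT_a·ρ·cp / (η·t_res) = [94.5 × 984 × 2219] / [1138 × 53.1906] = 3408.84 s⁻²
γ̇_max = √3408.84 = 58.3853 s⁻¹
Solve γ̇ = πDN/h for N: N_max = γ̇_max·h/(π·D) = 58.3853 × 0.00224 / (π × 0.0748) = 0.556545 rev/s = 33.3927 rpm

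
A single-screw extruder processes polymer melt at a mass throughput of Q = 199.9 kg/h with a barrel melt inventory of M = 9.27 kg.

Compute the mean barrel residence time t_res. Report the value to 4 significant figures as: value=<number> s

Throughput in SI: Q_s = 199.9 kg/h ÷ 3600 s/h = 0.0555278 kg/s
t_res = M / Q_s = 9.27 / 0.0555278 = 166.943 s

value=166.9 s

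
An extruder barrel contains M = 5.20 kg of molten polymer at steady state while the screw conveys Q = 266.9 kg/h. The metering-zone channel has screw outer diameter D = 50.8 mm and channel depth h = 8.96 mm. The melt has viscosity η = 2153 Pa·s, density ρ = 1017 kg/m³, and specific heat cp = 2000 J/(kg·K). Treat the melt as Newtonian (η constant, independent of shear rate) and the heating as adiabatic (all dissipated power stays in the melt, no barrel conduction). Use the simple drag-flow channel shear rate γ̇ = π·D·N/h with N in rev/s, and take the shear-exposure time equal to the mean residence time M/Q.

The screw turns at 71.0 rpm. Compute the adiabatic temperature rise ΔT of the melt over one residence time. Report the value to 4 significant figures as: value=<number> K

value=32.98 K

Convert throughput: Q = 266.9 kg/h = 266.9/3600 = 0.0741389 kg/s
Mean residence time: t_res = M/Q_s = 5.20 kg / 0.0741389 kg/s = 70.1386 s
Convert to SI: D = 0.0508 m, h = 0.00896 m, N = 71.0/60 = 1.18333 rev/s
Shear rate: γ̇ = πDN/h = π·0.0508·1.18333/0.00896 = 21.0772 s⁻¹
Adiabatic rise: ΔT = η γ̇² t_res / (ρ cp) = 2153·(21.0772)²·70.1386 / (1017·2000) = 32.9819 K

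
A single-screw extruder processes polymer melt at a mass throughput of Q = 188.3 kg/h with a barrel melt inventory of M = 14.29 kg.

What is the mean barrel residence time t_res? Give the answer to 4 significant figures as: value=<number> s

Q_s = Q / 3600 = 188.3 / 3600 = 0.0523056 kg/s
t_res = M / Q_s = 14.29 ÷ 0.0523056 = 273.202 s

value=273.2 s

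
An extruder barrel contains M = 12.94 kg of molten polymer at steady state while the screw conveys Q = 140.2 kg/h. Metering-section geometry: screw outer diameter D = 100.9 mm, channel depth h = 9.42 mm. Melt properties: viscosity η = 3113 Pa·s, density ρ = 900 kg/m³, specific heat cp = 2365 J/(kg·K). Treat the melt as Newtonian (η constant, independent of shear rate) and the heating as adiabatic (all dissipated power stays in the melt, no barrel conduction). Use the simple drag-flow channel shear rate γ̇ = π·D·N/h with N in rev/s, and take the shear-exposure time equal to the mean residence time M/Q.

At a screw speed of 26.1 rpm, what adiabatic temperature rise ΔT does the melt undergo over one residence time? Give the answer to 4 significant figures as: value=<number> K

Convert throughput: Q = 140.2 kg/h = 140.2/3600 = 0.0389444 kg/s
Mean residence time: t_res = M/Q_s = 12.94 kg / 0.0389444 kg/s = 332.268 s
D = 100.9 mm = 0.1009 m;  h = 9.42 mm = 0.00942 m;  N = 26.1 rpm / 60 = 0.435 rev/s
γ̇ = π D N / h = (π)(0.1009)(0.435) / 0.00942 = 14.6379 s⁻¹
Adiabatic rise: ΔT = η γ̇² t_res / (ρ cp) = 3113·(14.6379)²·332.268 / (900·2365) = 104.125 K

value=104.1 K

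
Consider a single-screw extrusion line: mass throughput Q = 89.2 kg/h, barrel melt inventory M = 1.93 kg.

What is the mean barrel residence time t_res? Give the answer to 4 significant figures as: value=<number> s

Convert throughput: Q = 89.2 kg/h = 89.2/3600 = 0.0247778 kg/s
t_res = M / Q_s = 1.93 ÷ 0.0247778 = 77.8924 s

value=77.89 s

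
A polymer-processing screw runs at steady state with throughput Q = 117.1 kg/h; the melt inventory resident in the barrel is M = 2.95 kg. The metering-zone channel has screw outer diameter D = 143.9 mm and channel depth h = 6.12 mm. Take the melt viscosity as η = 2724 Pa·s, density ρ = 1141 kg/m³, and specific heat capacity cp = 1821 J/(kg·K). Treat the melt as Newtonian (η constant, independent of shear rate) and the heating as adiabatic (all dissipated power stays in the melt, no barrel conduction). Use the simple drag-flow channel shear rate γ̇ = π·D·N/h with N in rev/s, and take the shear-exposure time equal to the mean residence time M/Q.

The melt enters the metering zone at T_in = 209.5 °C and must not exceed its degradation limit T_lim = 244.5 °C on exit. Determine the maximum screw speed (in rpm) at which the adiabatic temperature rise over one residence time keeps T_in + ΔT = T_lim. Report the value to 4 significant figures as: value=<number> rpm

value=13.94 rpm

Throughput in SI: Q_s = 117.1 kg/h ÷ 3600 s/h = 0.0325278 kg/s
t_res = M / Q_s = 2.95 ÷ 0.0325278 = 90.6917 s
D = 143.9 mm = 0.1439 m;  h = 6.12 mm = 0.00612 m
ΔT_a = T_lim − T_in = 244.5 − 209.5 = 35 K
γ̇_max² = ΔT_a·ρ·cp/(η·t_res) = 35·1141·1821/(2724·90.6917) = 294.367 s⁻²
Take the square root: γ̇_max = √(294.367) = 17.1571 s⁻¹
N_max = γ̇_max·h / (π·D) = 17.1571 · 0.00612 / (π · 0.1439) = 0.232266 rev/s = 13.9359 rpm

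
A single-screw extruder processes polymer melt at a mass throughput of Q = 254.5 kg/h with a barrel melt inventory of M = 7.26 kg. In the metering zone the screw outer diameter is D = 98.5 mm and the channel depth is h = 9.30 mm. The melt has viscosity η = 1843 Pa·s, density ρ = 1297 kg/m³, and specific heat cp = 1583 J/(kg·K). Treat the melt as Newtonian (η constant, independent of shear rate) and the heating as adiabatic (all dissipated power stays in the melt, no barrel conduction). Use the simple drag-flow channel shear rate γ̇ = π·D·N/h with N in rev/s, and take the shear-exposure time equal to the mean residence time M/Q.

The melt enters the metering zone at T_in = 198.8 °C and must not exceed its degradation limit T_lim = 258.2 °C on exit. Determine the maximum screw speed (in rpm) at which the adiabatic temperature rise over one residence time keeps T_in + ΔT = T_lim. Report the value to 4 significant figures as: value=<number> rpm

Convert throughput: Q = 254.5 kg/h = 254.5/3600 = 0.0706944 kg/s
t_res = M / Q_s = 7.26 ÷ 0.0706944 = 102.695 s
Geometry in SI: D = 98.5 mm → 0.0985 m, h = 9.30 mm → 0.0093 m
Allowable rise: ΔT_a = T_lim − T_in = 258.2 − 198.8 = 59.4 K
Invert ΔT = ηγ̇²t_res/(ρcp) for γ̇: γ̇_max² = ΔT_a ρ cp / (η t_res) = 59.4·1297·1583 / (1843·102.695) = 644.363 s⁻²
γ̇_max = √644.363 = 25.3843 s⁻¹
Solve γ̇ = πDN/h for N: N_max = γ̇_max·h/(π·D) = 25.3843 × 0.0093 / (π × 0.0985) = 0.76289 rev/s = 45.7734 rpm

value=45.77 rpm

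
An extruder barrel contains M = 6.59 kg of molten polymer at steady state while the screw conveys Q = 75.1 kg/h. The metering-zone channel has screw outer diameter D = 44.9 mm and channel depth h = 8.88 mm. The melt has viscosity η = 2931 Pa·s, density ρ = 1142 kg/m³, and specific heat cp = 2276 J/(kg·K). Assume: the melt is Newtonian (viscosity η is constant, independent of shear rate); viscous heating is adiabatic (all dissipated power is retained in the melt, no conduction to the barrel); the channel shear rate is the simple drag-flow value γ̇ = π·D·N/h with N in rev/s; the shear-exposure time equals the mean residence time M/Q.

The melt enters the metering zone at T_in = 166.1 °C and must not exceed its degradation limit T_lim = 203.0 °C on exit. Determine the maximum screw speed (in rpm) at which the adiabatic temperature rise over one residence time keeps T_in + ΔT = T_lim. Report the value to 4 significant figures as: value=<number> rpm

Throughput in SI: Q_s = 75.1 kg/h ÷ 3600 s/h = 0.0208611 kg/s
Mean residence time: t_res = M/Q_s = 6.59 kg / 0.0208611 kg/s = 315.899 s
D = 44.9 mm = 0.0449 m;  h = 8.88 mm = 0.00888 m
Allowable rise: ΔT_a = T_lim − T_in = 203.0 − 166.1 = 36.9 K
γ̇_max² = ΔT_a·ρ·cp / (η·t_res) = [36.9 × 1142 × 2276] / [2931 × 315.899] = 103.586 s⁻²
γ̇_max = √103.586 = 10.1777 s⁻¹
N_max = γ̇_max·h / (π·D) = 10.1777 · 0.00888 / (π · 0.0449) = 0.640718 rev/s = 38.4431 rpm

value=38.44 rpm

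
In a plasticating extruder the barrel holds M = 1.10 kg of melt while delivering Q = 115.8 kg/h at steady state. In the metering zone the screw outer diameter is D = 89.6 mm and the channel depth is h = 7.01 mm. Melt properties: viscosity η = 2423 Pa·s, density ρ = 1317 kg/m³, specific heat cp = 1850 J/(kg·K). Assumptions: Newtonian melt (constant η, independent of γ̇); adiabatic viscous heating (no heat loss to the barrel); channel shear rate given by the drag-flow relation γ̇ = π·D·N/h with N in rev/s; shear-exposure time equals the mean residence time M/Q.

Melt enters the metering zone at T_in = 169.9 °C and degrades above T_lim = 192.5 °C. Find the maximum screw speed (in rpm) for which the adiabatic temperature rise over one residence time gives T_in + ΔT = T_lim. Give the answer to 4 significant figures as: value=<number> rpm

value=38.52 rpm

Q_s = Q / 3600 = 115.8 / 3600 = 0.0321667 kg/s
t_res = M / Q_s = 1.10 ÷ 0.0321667 = 34.1969 s
D = 89.6 mm = 0.0896 m;  h = 7.01 mm = 0.00701 m
Allowable rise: ΔT_a = T_lim − T_in = 192.5 − 169.9 = 22.6 K
γ̇_max² = ΔT_a·ρ·cp / (η·t_res) = [22.6 × 1317 × 1850] / [2423 × 34.1969] = 664.547 s⁻²
Take the square root: γ̇_max = √(664.547) = 25.7788 s⁻¹
N_max = γ̇_max h / (πD) = 25.7788·0.00701/(π·0.0896) = 0.641982 rev/s → ×60 = 38.5189 rpm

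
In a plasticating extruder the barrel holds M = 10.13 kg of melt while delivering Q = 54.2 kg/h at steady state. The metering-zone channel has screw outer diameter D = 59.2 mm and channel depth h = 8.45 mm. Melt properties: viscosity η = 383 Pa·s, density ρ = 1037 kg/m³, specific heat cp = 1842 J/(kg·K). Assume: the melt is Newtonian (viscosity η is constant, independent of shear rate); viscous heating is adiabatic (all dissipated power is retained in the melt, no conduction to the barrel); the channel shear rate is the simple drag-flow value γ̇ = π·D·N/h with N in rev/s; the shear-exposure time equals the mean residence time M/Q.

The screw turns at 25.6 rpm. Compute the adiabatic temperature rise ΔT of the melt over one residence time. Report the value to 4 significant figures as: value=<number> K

Throughput in SI: Q_s = 54.2 kg/h ÷ 3600 s/h = 0.0150556 kg/s
Mean residence time: t_res = M/Q_s = 10.13 kg / 0.0150556 kg/s = 672.841 s
Geometry in metres: D = 59.2 mm → 0.0592 m, h = 8.45 mm → 0.00845 m; screw speed N = 25.6 rpm = 0.426667 rev/s
Shear rate: γ̇ = πDN/h = π·0.0592·0.426667/0.00845 = 9.39082 s⁻¹
ΔT = η·γ̇²·t_res / (ρ·cp) = 383 · (9.39082)² · 672.841 / (1037 · 1842) = 11.8973 K

value=11.90 K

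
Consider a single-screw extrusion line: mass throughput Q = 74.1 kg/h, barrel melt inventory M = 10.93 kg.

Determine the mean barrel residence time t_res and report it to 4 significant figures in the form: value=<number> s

value=531.0 s

Throughput in SI: Q_s = 74.1 kg/h ÷ 3600 s/h = 0.0205833 kg/s
t_res = M / Q_s = 10.93 ÷ 0.0205833 = 531.012 s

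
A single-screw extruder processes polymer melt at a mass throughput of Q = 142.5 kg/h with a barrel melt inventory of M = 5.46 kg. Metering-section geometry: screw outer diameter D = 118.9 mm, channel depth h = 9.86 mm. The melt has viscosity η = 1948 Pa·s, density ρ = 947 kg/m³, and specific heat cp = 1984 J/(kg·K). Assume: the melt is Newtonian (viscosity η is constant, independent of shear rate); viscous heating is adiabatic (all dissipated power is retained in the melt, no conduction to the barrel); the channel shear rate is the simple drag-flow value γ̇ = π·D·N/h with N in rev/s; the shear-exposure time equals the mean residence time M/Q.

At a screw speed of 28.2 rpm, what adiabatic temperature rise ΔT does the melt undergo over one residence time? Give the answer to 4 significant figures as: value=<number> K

value=45.34 K

Throughput in SI: Q_s = 142.5 kg/h ÷ 3600 s/h = 0.0395833 kg/s
t_res = M / Q_s = 5.46 ÷ 0.0395833 = 137.937 s
Geometry in metres: D = 118.9 mm → 0.1189 m, h = 9.86 mm → 0.00986 m; screw speed N = 28.2 rpm = 0.47 rev/s
γ̇ = π·D·N / h = π · 0.1189 · 0.47 / 0.00986 = 17.8054 s⁻¹
Adiabatic rise: ΔT = η γ̇² t_res / (ρ cp) = 1948·(17.8054)²·137.937 / (947·1984) = 45.3401 K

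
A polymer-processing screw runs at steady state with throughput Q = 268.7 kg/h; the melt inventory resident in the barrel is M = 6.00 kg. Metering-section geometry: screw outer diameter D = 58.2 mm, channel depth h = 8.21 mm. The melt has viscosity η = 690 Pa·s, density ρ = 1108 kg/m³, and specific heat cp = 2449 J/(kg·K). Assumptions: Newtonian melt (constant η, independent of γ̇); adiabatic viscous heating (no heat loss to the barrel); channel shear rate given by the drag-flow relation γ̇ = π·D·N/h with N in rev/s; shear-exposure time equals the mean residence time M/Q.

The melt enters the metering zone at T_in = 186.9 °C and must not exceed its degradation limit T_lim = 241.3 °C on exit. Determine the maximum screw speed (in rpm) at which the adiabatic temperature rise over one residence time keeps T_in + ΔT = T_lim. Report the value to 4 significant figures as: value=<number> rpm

Convert throughput: Q = 268.7 kg/h = 268.7/3600 = 0.0746389 kg/s
t_res = M / Q_s = 6.00 ÷ 0.0746389 = 80.387 s
Geometry in SI: D = 58.2 mm → 0.0582 m, h = 8.21 mm → 0.00821 m
Allowable rise: ΔT_a = T_lim − T_in = 241.3 − 186.9 = 54.4 K
γ̇_max² = ΔT_a·ρ·cp/(η·t_res) = 54.4·1108·2449/(690·80.387) = 2661.29 s⁻²
γ̇_max = sqrt(2661.29) = 51.5877 s⁻¹
Solve γ̇ = πDN/h for N: N_max = γ̇_max·h/(π·D) = 51.5877 × 0.00821 / (π × 0.0582) = 2.31642 rev/s = 138.985 rpm

value=139.0 rpm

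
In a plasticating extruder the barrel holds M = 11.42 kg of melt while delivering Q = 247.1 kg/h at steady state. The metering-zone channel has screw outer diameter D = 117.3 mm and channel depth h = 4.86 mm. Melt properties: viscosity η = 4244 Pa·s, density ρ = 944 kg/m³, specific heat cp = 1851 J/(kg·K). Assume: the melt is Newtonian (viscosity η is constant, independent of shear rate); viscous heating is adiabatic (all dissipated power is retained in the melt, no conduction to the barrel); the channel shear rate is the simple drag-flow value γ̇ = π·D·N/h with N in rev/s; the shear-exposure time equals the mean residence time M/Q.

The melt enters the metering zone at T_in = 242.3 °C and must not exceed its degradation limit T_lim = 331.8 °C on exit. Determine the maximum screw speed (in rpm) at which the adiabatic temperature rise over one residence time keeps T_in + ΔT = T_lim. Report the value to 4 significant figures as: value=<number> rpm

Throughput in SI: Q_s = 247.1 kg/h ÷ 3600 s/h = 0.0686389 kg/s
t_res = M / Q_s = 11.42 / 0.0686389 = 166.378 s
Convert to metres: D = 0.1173 m, h = 0.00486 m
ΔT_a = T_lim − T_in = 331.8 − 242.3 = 89.5 K
Invert ΔT = ηγ̇²t_res/(ρcp) for γ̇: γ̇_max² = ΔT_a ρ cp / (η t_res) = 89.5·944·1851 / (4244·166.378) = 221.478 s⁻²
γ̇_max = √221.478 = 14.8821 s⁻¹
Solve γ̇ = πDN/h for N: N_max = γ̇_max·h/(π·D) = 14.8821 × 0.00486 / (π × 0.1173) = 0.19627 rev/s = 11.7762 rpm

value=11.78 rpm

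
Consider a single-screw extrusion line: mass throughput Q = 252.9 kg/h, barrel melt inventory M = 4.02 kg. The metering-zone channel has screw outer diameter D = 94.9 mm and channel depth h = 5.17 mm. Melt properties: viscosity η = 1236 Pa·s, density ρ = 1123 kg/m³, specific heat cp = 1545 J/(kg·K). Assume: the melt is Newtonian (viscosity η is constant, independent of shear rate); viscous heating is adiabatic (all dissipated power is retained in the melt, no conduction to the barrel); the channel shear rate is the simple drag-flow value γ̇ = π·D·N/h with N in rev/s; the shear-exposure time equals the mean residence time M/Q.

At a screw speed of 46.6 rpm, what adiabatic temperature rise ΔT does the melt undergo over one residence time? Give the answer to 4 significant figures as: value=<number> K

value=81.77 K

Convert throughput: Q = 252.9 kg/h = 252.9/3600 = 0.07025 kg/s
t_res = M / Q_s = 4.02 ÷ 0.07025 = 57.2242 s
D = 94.9 mm = 0.0949 m;  h = 5.17 mm = 0.00517 m;  N = 46.6 rpm / 60 = 0.776667 rev/s
γ̇ = π·D·N / h = π · 0.0949 · 0.776667 / 0.00517 = 44.7878 s⁻¹
ΔT = η·γ̇²·t_res / (ρ·cp) = 1236 · (44.7878)² · 57.2242 / (1123 · 1545) = 81.7731 K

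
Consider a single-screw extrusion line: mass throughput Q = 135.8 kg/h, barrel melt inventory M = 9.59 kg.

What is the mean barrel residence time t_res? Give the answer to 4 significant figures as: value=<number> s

value=254.2 s

Convert throughput: Q = 135.8 kg/h = 135.8/3600 = 0.0377222 kg/s
Mean residence time: t_res = M/Q_s = 9.59 kg / 0.0377222 kg/s = 254.227 s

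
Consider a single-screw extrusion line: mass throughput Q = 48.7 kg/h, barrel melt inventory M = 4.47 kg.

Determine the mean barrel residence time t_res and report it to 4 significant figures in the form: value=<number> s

Throughput in SI: Q_s = 48.7 kg/h ÷ 3600 s/h = 0.0135278 kg/s
t_res = M / Q_s = 4.47 / 0.0135278 = 330.431 s

value=330.4 s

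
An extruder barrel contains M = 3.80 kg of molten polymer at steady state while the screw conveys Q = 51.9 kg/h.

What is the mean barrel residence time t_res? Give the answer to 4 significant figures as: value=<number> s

Q_s = Q / 3600 = 51.9 / 3600 = 0.0144167 kg/s
Mean residence time: t_res = M/Q_s = 3.80 kg / 0.0144167 kg/s = 263.584 s

value=263.6 s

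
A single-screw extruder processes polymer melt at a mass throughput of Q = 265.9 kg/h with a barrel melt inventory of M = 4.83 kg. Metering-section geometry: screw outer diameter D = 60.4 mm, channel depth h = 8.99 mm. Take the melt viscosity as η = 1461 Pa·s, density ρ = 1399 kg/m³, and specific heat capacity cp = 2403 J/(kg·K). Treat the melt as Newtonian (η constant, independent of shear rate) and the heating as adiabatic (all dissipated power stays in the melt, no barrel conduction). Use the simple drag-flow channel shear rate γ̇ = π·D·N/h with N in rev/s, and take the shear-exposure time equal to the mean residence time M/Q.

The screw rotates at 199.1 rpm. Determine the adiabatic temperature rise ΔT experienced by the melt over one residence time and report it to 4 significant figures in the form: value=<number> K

Throughput in SI: Q_s = 265.9 kg/h ÷ 3600 s/h = 0.0738611 kg/s
t_res = M / Q_s = 4.83 / 0.0738611 = 65.393 s
Convert to SI: D = 0.0604 m, h = 0.00899 m, N = 199.1/60 = 3.31833 rev/s
γ̇ = π·D·N / h = π · 0.0604 · 3.31833 / 0.00899 = 70.0402 s⁻¹
Adiabatic rise: ΔT = η γ̇² t_res / (ρ cp) = 1461·(70.0402)²·65.393 / (1399·2403) = 139.413 K

value=139.4 K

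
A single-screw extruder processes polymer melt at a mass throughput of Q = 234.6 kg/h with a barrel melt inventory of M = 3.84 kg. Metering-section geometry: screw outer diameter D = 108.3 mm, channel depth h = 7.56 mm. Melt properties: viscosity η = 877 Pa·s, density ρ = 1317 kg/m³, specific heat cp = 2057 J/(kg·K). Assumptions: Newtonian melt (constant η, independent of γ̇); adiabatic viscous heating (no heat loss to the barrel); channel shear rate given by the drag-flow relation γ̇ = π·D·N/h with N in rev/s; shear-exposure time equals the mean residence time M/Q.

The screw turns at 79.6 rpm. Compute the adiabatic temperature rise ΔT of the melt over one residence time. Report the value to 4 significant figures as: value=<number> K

value=68.00 K

Q_s = Q / 3600 = 234.6 / 3600 = 0.0651667 kg/s
Mean residence time: t_res = M/Q_s = 3.84 kg / 0.0651667 kg/s = 58.9258 s
Geometry in metres: D = 108.3 mm → 0.1083 m, h = 7.56 mm → 0.00756 m; screw speed N = 79.6 rpm = 1.32667 rev/s
γ̇ = π·D·N / h = π · 0.1083 · 1.32667 / 0.00756 = 59.7061 s⁻¹
ΔT = η·γ̇²·t_res / (ρ·cp) = 877 · (59.7061)² · 58.9258 / (1317 · 2057) = 68.002 K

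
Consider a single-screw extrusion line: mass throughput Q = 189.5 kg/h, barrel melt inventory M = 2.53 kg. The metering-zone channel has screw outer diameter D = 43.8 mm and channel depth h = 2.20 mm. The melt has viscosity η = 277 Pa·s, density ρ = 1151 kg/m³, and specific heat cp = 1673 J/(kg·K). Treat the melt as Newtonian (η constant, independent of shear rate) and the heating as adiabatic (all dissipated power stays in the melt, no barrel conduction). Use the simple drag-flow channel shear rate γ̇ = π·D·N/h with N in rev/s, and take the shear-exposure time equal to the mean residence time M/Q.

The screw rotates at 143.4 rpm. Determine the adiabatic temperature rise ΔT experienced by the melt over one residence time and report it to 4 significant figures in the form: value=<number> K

Convert throughput: Q = 189.5 kg/h = 189.5/3600 = 0.0526389 kg/s
t_res = M / Q_s = 2.53 / 0.0526389 = 48.0633 s
D = 43.8 mm = 0.0438 m;  h = 2.20 mm = 0.0022 m;  N = 143.4 rpm / 60 = 2.39 rev/s
Shear rate: γ̇ = πDN/h = π·0.0438·2.39/0.0022 = 149.486 s⁻¹
ΔT = η·γ̇²·t_res/(ρ·cp) = [277 × 149.486² × 48.0633] / [1151 × 1673] = 154.497 K

value=154.5 K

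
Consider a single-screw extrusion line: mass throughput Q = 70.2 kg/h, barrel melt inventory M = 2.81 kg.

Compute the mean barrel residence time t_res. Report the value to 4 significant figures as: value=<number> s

value=144.1 s

Convert throughput: Q = 70.2 kg/h = 70.2/3600 = 0.0195 kg/s
t_res = M / Q_s = 2.81 / 0.0195 = 144.103 s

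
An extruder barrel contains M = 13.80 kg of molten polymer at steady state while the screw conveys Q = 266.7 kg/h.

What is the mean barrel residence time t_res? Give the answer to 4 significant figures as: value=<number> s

Throughput in SI: Q_s = 266.7 kg/h ÷ 3600 s/h = 0.0740833 kg/s
t_res = M / Q_s = 13.80 ÷ 0.0740833 = 186.277 s

value=186.3 s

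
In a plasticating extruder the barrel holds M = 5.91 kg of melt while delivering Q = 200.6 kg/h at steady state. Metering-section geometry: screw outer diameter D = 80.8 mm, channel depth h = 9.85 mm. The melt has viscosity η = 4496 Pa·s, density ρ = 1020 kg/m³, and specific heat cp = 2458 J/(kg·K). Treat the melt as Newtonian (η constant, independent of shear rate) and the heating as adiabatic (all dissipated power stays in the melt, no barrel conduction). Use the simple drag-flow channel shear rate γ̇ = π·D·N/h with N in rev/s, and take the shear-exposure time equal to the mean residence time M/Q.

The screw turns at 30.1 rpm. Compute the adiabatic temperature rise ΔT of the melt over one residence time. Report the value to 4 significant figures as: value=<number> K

value=31.79 K

Convert throughput: Q = 200.6 kg/h = 200.6/3600 = 0.0557222 kg/s
Mean residence time: t_res = M/Q_s = 5.91 kg / 0.0557222 kg/s = 106.062 s
Convert to SI: D = 0.0808 m, h = 0.00985 m, N = 30.1/60 = 0.501667 rev/s
γ̇ = π D N / h = (π)(0.0808)(0.501667) / 0.00985 = 12.9283 s⁻¹
Adiabatic rise: ΔT = η γ̇² t_res / (ρ cp) = 4496·(12.9283)²·106.062 / (1020·2458) = 31.7895 K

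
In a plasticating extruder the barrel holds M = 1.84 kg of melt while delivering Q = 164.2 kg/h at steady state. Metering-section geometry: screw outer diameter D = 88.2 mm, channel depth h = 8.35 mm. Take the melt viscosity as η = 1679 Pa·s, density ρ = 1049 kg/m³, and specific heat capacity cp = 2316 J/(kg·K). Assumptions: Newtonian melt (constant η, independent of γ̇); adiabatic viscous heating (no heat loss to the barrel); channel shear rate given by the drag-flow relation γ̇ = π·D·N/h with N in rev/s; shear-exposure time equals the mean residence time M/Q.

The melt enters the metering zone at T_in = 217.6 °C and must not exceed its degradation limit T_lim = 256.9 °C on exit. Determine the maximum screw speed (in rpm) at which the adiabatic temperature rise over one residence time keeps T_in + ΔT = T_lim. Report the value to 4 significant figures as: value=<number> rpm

value=67.88 rpm

Convert throughput: Q = 164.2 kg/h = 164.2/3600 = 0.0456111 kg/s
t_res = M / Q_s = 1.84 / 0.0456111 = 40.341 s
Geometry in SI: D = 88.2 mm → 0.0882 m, h = 8.35 mm → 0.00835 m
Allowable rise: ΔT_a = T_lim − T_in = 256.9 − 217.6 = 39.3 K
γ̇_max² = ΔT_a·ρ·cp / (η·t_res) = [39.3 × 1049 × 2316] / [1679 × 40.341] = 1409.64 s⁻²
γ̇_max = sqrt(1409.64) = 37.5452 s⁻¹
Solve γ̇ = πDN/h for N: N_max = γ̇_max·h/(π·D) = 37.5452 × 0.00835 / (π × 0.0882) = 1.13142 rev/s = 67.885 rpm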